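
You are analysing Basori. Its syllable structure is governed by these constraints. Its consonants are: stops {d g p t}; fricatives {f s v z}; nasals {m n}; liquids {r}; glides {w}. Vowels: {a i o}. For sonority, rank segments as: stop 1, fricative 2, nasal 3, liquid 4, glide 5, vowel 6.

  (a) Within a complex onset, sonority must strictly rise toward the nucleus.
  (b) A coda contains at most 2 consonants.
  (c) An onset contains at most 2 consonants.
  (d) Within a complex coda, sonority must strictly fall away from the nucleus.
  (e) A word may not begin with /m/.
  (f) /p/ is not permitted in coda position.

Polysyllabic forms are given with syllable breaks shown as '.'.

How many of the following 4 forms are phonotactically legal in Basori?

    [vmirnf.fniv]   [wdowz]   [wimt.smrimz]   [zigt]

0

[vmirnf.fniv] — violates constraint (b): syllable 1 coda /rnf/ has 3 consonants (> 2) → phonotactically illegal
[wdowz] — violates constraint (a): syllable 1 onset /wd/: /w/ (glide, 5) → /d/ (stop, 1) does not rise → phonotactically illegal
[wimt.smrimz] — violates constraint (c): syllable 2 onset /smr/ has 3 consonants (> 2) → phonotactically illegal
[zigt] — violates constraint (d): syllable 1 coda /gt/: /g/ (stop, 1) → /t/ (stop, 1) does not fall → phonotactically illegal
No form is phonotactically legal → 0.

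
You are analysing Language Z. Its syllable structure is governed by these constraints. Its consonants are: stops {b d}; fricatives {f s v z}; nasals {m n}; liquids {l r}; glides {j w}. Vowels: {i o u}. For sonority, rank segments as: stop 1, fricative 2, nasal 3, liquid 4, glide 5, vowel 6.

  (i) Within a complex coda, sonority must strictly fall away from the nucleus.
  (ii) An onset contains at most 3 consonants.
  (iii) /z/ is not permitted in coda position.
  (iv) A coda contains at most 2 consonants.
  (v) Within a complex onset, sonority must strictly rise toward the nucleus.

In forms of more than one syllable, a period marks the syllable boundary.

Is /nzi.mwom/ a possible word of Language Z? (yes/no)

/nzi.mwom/ — violates constraint (v): syllable 1 onset /nz/: /n/ (nasal, 3) → /z/ (fricative, 2) does not rise → ill-formed

no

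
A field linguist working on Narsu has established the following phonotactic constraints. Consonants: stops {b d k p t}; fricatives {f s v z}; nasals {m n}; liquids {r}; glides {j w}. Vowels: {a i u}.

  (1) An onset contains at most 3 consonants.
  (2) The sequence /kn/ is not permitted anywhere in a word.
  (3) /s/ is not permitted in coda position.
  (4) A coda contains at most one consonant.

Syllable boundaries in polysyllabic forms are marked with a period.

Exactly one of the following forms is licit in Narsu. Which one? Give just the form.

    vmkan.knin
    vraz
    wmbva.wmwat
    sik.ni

vmkan.knin — violates constraint 2: contains banned sequence /kn/ → illicit
vraz — σ1 onset /vr/ (2C), coda /z/ ok → licit
wmbva.wmwat — violates constraint 1: syllable 1 onset /wmbv/ has 4 consonants (> 3) → illicit
sik.ni — violates constraint 2: contains banned sequence /kn/ → illicit

vraz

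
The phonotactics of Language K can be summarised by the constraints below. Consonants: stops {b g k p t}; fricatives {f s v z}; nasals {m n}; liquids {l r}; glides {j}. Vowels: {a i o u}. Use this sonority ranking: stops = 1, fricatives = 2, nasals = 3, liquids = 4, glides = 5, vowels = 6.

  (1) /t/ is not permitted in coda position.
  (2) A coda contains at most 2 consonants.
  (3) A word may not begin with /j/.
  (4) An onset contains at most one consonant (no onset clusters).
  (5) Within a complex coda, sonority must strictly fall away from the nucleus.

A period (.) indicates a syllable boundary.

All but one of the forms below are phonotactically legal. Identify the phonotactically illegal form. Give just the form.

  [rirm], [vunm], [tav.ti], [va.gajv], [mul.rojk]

[rirm] — σ1 onset /r/, coda /rm/ (4→3 falls) ok → phonotactically legal
[vunm] — violates constraint 5: syllable 1 coda /nm/: /n/ (nasal, 3) → /m/ (nasal, 3) does not fall → phonotactically illegal
[tav.ti] — σ1 onset /t/, coda /v/ ok; σ2 onset /t/, coda /∅/ ok → phonotactically legal
[va.gajv] — σ1 onset /v/, coda /∅/ ok; σ2 onset /g/, coda /jv/ (5→2 falls) ok → phonotactically legal
[mul.rojk] — σ1 onset /m/, coda /l/ ok; σ2 onset /r/, coda /jk/ (5→1 falls) ok → phonotactically legal

[vunm]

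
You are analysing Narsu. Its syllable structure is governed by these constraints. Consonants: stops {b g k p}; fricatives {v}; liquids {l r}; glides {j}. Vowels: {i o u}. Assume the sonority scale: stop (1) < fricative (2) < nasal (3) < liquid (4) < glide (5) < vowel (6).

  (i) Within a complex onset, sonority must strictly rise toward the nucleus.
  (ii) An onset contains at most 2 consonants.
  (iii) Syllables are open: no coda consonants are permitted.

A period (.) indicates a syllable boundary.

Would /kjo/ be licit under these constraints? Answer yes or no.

/kjo/ — σ1 onset /kj/ (1→5 rises), coda /∅/ ok → licit

yes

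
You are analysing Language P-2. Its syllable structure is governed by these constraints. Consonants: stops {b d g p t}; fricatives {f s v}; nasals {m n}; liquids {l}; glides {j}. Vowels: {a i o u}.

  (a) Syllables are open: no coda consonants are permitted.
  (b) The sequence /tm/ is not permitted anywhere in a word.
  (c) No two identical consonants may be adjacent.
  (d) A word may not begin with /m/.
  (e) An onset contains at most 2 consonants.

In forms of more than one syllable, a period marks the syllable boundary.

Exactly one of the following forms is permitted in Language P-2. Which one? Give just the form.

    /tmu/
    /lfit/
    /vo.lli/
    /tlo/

/tlo/

/tmu/ — violates constraint (b): contains banned sequence /tm/ → not permitted
/lfit/ — violates constraint (a): syllable 1 coda /t/ has 1 consonant (> 0) → not permitted
/vo.lli/ — violates constraint (c): adjacent identical consonants /ll/ → not permitted
/tlo/ — σ1 onset /tl/ (2C), coda /∅/ ok → permitted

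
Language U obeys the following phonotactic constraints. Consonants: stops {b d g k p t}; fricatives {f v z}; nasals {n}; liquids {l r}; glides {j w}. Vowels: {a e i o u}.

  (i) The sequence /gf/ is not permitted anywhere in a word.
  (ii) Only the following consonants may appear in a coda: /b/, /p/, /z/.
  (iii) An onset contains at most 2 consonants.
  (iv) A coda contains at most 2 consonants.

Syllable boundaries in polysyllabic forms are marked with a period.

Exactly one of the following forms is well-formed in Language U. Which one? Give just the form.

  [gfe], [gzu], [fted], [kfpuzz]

[gzu]

[gfe] — violates constraint (i): contains banned sequence /gf/ → ill-formed
[gzu] — σ1 onset /gz/ (2C), coda /∅/ ok → well-formed
[fted] — violates constraint (ii): syllable 1 coda contains /d/, which is not a licensed coda consonant → ill-formed
[kfpuzz] — violates constraint (iii): syllable 1 onset /kfp/ has 3 consonants (> 2) → ill-formed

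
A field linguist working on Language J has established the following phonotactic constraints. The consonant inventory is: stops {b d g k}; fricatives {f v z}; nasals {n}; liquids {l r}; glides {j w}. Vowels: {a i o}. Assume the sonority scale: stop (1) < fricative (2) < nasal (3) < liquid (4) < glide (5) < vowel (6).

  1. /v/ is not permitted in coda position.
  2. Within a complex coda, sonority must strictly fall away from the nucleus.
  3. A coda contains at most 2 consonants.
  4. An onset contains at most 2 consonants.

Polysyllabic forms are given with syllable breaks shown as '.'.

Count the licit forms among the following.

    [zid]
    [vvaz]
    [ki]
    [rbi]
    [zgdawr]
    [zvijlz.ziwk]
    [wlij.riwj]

[zid] — σ1 onset /z/, coda /d/ ok → licit
[vvaz] — σ1 onset /vv/ (2C), coda /z/ ok → licit
[ki] — σ1 onset /k/, coda /∅/ ok → licit
[rbi] — σ1 onset /rb/ (2C), coda /∅/ ok → licit
[zgdawr] — violates constraint 4: syllable 1 onset /zgd/ has 3 consonants (> 2) → illicit
[zvijlz.ziwk] — violates constraint 3: syllable 1 coda /jlz/ has 3 consonants (> 2) → illicit
[wlij.riwj] — violates constraint 2: syllable 2 coda /wj/: /w/ (glide, 5) → /j/ (glide, 5) does not fall → illicit
Licit: [zid], [vvaz], [ki], [rbi] → 4.

4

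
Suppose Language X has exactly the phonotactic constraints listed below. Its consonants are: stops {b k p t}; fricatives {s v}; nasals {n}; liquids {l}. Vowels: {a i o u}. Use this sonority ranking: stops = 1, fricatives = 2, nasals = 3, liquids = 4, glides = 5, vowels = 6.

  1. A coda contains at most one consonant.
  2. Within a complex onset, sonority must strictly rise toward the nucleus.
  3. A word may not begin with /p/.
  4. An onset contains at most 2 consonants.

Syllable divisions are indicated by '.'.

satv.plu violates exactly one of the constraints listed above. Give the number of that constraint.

1

satv.plu: syllable 1 coda /tv/ has 2 consonants (> 1).
This is a violation of constraint 1: "A coda contains at most one consonant."
The remaining constraints (2, 3, 4) are satisfied.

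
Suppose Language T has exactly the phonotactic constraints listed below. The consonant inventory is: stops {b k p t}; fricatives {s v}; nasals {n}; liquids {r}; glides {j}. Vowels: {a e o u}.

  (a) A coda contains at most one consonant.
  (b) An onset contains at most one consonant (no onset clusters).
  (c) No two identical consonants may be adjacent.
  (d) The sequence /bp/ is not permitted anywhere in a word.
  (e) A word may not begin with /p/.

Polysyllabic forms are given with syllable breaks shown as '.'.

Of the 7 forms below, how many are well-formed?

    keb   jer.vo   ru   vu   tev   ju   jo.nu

7

keb — σ1 onset /k/, coda /b/ ok → well-formed
jer.vo — σ1 onset /j/, coda /r/ ok; σ2 onset /v/, coda /∅/ ok → well-formed
ru — σ1 onset /r/, coda /∅/ ok → well-formed
vu — σ1 onset /v/, coda /∅/ ok → well-formed
tev — σ1 onset /t/, coda /v/ ok → well-formed
ju — σ1 onset /j/, coda /∅/ ok → well-formed
jo.nu — σ1 onset /j/, coda /∅/ ok; σ2 onset /n/, coda /∅/ ok → well-formed
Well-formed: keb, jer.vo, ru, vu, tev, ju, jo.nu → 7.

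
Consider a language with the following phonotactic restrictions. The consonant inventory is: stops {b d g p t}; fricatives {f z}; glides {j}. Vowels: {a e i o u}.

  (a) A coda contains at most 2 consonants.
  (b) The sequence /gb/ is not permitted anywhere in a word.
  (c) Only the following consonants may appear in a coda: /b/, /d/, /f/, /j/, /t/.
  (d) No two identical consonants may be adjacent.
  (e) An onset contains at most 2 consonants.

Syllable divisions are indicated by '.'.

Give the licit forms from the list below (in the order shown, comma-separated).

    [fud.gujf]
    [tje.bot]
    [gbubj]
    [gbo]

[fud.gujf], [tje.bot]

[fud.gujf] — σ1 onset /f/, coda /d/ ok; σ2 onset /g/, coda /jf/ (2C) ok → licit
[tje.bot] — σ1 onset /tj/ (2C), coda /∅/ ok; σ2 onset /b/, coda /t/ ok → licit
[gbubj] — violates constraint (b): contains banned sequence /gb/ → illicit
[gbo] — violates constraint (b): contains banned sequence /gb/ → illicit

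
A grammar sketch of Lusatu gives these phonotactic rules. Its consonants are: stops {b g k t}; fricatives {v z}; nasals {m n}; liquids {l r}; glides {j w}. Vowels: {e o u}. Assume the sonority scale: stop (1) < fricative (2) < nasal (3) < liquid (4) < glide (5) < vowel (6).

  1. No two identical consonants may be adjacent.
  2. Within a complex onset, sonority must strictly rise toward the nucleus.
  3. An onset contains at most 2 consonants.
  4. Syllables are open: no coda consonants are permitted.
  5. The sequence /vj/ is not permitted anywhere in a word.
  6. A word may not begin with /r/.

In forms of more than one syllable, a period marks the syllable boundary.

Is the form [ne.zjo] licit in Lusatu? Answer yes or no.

[ne.zjo] — σ1 onset /n/, coda /∅/ ok; σ2 onset /zj/ (2→5 rises), coda /∅/ ok → licit

yes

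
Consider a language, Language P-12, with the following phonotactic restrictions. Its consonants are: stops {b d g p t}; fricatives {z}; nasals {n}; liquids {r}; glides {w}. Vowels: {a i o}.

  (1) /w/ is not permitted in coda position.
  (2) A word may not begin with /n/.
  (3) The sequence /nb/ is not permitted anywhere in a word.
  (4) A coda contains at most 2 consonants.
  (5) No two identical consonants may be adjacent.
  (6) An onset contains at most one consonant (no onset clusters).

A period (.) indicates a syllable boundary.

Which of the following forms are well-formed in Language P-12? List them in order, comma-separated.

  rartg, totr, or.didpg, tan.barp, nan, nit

rartg — violates constraint 4: syllable 1 coda /rtg/ has 3 consonants (> 2) → ill-formed
totr — σ1 onset /t/, coda /tr/ (2C) ok → well-formed
or.didpg — violates constraint 4: syllable 2 coda /dpg/ has 3 consonants (> 2) → ill-formed
tan.barp — violates constraint 3: contains banned sequence /nb/ → ill-formed
nan — violates constraint 2: word begins with /n/ → ill-formed
nit — violates constraint 2: word begins with /n/ → ill-formed

totr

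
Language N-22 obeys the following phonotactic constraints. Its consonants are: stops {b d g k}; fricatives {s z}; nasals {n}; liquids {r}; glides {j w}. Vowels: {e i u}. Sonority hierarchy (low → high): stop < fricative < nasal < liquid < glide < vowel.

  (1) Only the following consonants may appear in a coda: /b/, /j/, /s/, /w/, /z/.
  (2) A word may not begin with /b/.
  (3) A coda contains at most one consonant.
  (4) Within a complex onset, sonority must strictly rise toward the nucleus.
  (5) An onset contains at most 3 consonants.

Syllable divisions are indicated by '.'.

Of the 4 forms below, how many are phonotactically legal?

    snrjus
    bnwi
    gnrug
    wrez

snrjus — violates constraint 5: syllable 1 onset /snrj/ has 4 consonants (> 3) → phonotactically illegal
bnwi — violates constraint 2: word begins with /b/ → phonotactically illegal
gnrug — violates constraint 1: syllable 1 coda contains /g/, which is not a licensed coda consonant → phonotactically illegal
wrez — violates constraint 4: syllable 1 onset /wr/: /w/ (glide, 5) → /r/ (liquid, 4) does not rise → phonotactically illegal
No form is phonotactically legal → 0.

0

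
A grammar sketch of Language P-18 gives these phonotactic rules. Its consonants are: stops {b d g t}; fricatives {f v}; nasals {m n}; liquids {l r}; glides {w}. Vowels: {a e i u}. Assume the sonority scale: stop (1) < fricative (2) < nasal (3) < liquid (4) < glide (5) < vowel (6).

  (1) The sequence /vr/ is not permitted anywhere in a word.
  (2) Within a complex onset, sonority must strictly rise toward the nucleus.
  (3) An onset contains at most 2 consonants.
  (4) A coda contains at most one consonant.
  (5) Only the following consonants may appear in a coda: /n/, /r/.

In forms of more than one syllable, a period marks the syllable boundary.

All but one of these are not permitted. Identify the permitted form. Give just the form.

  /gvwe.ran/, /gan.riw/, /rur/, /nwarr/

/gvwe.ran/ — violates constraint 3: syllable 1 onset /gvw/ has 3 consonants (> 2) → not permitted
/gan.riw/ — violates constraint 5: syllable 2 coda contains /w/, which is not a licensed coda consonant → not permitted
/rur/ — σ1 onset /r/, coda /r/ ok → permitted
/nwarr/ — violates constraint 4: syllable 1 coda /rr/ has 2 consonants (> 1) → not permitted

/rur/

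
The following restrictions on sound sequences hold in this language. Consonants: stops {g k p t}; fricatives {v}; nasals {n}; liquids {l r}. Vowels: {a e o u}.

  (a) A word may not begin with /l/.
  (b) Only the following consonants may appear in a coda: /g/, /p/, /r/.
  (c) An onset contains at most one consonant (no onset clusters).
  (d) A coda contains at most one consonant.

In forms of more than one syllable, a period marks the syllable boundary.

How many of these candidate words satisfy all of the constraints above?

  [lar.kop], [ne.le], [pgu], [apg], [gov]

[lar.kop] — violates constraint (a): word begins with /l/ → phonotactically illegal
[ne.le] — σ1 onset /n/, coda /∅/ ok; σ2 onset /l/, coda /∅/ ok → phonotactically legal
[pgu] — violates constraint (c): syllable 1 onset /pg/ has 2 consonants (> 1) → phonotactically illegal
[apg] — violates constraint (d): syllable 1 coda /pg/ has 2 consonants (> 1) → phonotactically illegal
[gov] — violates constraint (b): syllable 1 coda contains /v/, which is not a licensed coda consonant → phonotactically illegal
Phonotactically legal: [ne.le] → 1.

1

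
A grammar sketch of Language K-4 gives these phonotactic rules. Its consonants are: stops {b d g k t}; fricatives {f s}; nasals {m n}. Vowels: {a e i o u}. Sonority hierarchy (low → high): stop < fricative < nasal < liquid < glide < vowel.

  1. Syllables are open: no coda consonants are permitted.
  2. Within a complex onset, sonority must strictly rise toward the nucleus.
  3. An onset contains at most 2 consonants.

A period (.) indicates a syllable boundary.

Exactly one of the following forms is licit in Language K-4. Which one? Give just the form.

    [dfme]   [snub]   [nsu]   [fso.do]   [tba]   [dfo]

[dfme] — violates constraint 3: syllable 1 onset /dfm/ has 3 consonants (> 2) → illicit
[snub] — violates constraint 1: syllable 1 coda /b/ has 1 consonant (> 0) → illicit
[nsu] — violates constraint 2: syllable 1 onset /ns/: /n/ (nasal, 3) → /s/ (fricative, 2) does not rise → illicit
[fso.do] — violates constraint 2: syllable 1 onset /fs/: /f/ (fricative, 2) → /s/ (fricative, 2) does not rise → illicit
[tba] — violates constraint 2: syllable 1 onset /tb/: /t/ (stop, 1) → /b/ (stop, 1) does not rise → illicit
[dfo] — σ1 onset /df/ (1→2 rises), coda /∅/ ok → licit

[dfo]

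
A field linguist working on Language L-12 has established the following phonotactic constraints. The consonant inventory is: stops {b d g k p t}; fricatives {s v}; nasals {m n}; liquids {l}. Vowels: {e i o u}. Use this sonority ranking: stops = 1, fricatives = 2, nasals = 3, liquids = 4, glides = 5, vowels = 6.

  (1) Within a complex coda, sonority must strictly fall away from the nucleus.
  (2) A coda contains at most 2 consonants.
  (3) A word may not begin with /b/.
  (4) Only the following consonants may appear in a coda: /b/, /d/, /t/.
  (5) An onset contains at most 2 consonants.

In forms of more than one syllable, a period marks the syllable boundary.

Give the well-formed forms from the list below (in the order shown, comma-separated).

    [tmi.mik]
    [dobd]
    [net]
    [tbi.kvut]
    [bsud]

[tmi.mik] — violates constraint 4: syllable 2 coda contains /k/, which is not a licensed coda consonant → ill-formed
[dobd] — violates constraint 1: syllable 1 coda /bd/: /b/ (stop, 1) → /d/ (stop, 1) does not fall → ill-formed
[net] — σ1 onset /n/, coda /t/ ok → well-formed
[tbi.kvut] — σ1 onset /tb/ (2C), coda /∅/ ok; σ2 onset /kv/ (2C), coda /t/ ok → well-formed
[bsud] — violates constraint 3: word begins with /b/ → ill-formed

[net], [tbi.kvut]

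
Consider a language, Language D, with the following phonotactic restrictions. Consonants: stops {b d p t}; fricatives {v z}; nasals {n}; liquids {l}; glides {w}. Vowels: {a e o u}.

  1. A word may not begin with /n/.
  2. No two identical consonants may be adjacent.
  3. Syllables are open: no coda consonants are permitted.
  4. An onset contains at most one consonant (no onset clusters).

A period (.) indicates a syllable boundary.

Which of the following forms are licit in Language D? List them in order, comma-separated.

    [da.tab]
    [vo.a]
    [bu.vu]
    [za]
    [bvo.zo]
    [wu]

[vo.a], [bu.vu], [za], [wu]

[da.tab] — violates constraint 3: syllable 2 coda /b/ has 1 consonant (> 0) → illicit
[vo.a] — σ1 onset /v/, coda /∅/ ok; σ2 onset /∅/, coda /∅/ ok → licit
[bu.vu] — σ1 onset /b/, coda /∅/ ok; σ2 onset /v/, coda /∅/ ok → licit
[za] — σ1 onset /z/, coda /∅/ ok → licit
[bvo.zo] — violates constraint 4: syllable 1 onset /bv/ has 2 consonants (> 1) → illicit
[wu] — σ1 onset /w/, coda /∅/ ok → licit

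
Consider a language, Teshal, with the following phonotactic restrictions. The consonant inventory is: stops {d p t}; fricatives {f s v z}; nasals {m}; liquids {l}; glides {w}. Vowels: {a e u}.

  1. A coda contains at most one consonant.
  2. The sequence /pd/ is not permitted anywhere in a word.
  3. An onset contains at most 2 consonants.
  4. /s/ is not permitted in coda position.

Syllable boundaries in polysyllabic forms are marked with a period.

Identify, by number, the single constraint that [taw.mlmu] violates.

[taw.mlmu]: syllable 2 onset /mlm/ has 3 consonants (> 2).
This is a violation of constraint 3: "An onset contains at most 2 consonants."
The remaining constraints (1, 2, 4) are satisfied.

3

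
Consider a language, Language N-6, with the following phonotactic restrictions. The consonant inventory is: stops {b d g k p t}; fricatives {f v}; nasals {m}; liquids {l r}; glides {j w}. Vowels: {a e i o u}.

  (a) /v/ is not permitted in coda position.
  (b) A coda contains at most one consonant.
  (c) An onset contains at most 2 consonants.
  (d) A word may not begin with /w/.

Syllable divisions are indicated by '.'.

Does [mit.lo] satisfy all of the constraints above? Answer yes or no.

yes

[mit.lo] — σ1 onset /m/, coda /t/ ok; σ2 onset /l/, coda /∅/ ok → permitted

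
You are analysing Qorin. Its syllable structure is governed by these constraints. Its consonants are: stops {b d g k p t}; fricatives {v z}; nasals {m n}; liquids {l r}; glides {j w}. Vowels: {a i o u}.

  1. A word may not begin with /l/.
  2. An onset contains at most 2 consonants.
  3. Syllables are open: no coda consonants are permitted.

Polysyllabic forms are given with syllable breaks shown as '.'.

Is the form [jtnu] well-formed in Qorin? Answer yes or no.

no

[jtnu] — violates constraint 2: syllable 1 onset /jtn/ has 3 consonants (> 2) → ill-formed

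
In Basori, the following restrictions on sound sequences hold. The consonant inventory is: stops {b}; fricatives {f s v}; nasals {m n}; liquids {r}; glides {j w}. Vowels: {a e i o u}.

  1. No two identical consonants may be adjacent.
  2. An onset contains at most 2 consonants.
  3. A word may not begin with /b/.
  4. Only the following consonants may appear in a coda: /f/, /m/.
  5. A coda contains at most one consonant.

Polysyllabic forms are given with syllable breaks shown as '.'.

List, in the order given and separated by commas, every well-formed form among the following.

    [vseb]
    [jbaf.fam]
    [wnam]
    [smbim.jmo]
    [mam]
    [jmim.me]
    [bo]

[vseb] — violates constraint 4: syllable 1 coda contains /b/, which is not a licensed coda consonant → ill-formed
[jbaf.fam] — violates constraint 1: adjacent identical consonants /ff/ → ill-formed
[wnam] — σ1 onset /wn/ (2C), coda /m/ ok → well-formed
[smbim.jmo] — violates constraint 2: syllable 1 onset /smb/ has 3 consonants (> 2) → ill-formed
[mam] — σ1 onset /m/, coda /m/ ok → well-formed
[jmim.me] — violates constraint 1: adjacent identical consonants /mm/ → ill-formed
[bo] — violates constraint 3: word begins with /b/ → ill-formed

[wnam], [mam]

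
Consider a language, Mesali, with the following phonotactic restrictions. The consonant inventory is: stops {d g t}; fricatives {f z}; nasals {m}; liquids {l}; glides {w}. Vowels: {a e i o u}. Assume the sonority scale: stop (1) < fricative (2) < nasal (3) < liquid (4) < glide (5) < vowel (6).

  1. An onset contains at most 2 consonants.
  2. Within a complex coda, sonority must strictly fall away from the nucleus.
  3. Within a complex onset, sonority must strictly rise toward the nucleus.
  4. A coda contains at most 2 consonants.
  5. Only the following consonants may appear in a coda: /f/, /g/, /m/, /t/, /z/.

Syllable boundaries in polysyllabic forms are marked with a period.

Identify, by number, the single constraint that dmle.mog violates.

1

dmle.mog: syllable 1 onset /dml/ has 3 consonants (> 2).
This is a violation of constraint 1: "An onset contains at most 2 consonants."
The remaining constraints (2, 3, 4, 5) are satisfied.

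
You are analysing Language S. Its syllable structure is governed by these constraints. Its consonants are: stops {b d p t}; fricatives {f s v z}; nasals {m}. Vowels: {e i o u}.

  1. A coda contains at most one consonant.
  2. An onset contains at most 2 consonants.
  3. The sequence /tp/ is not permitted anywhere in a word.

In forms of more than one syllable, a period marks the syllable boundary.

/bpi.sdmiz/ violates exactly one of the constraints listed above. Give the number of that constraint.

2

/bpi.sdmiz/: syllable 2 onset /sdm/ has 3 consonants (> 2).
This is a violation of constraint 2: "An onset contains at most 2 consonants."
The remaining constraints (1, 3) are satisfied.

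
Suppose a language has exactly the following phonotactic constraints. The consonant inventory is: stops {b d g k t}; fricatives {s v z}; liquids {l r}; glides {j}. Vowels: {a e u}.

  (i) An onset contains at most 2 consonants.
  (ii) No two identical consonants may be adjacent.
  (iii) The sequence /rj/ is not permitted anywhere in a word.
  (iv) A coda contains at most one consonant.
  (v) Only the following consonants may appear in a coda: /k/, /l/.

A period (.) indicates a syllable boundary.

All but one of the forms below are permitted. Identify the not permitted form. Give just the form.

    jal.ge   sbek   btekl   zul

jal.ge — σ1 onset /j/, coda /l/ ok; σ2 onset /g/, coda /∅/ ok → permitted
sbek — σ1 onset /sb/ (2C), coda /k/ ok → permitted
btekl — violates constraint (iv): syllable 1 coda /kl/ has 2 consonants (> 1) → not permitted
zul — σ1 onset /z/, coda /l/ ok → permitted

btekl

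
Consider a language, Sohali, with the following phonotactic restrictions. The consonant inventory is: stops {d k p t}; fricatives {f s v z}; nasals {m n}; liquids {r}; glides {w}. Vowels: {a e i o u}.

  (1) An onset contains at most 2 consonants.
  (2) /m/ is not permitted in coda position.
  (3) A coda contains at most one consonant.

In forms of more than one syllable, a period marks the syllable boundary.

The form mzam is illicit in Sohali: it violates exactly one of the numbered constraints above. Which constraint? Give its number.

2

mzam: syllable 1 coda contains /m/.
This is a violation of constraint 2: "/m/ is not permitted in coda position."
The remaining constraints (1, 3) are satisfied.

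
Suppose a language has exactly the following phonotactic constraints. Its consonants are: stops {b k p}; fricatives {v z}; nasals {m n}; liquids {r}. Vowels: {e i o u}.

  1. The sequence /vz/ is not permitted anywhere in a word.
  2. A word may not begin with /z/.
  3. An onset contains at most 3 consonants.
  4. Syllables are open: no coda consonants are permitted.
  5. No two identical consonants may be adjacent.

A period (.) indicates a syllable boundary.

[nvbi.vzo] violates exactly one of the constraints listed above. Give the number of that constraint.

1

[nvbi.vzo]: contains banned sequence /vz/.
This is a violation of constraint 1: "The sequence /vz/ is not permitted anywhere in a word."
The remaining constraints (2, 3, 4, 5) are satisfied.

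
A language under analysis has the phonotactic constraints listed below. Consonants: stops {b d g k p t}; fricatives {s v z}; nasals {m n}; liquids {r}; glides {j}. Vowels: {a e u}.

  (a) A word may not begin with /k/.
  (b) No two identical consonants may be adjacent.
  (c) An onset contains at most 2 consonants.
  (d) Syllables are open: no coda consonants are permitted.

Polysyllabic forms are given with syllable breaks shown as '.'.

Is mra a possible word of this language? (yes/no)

yes

mra — σ1 onset /mr/ (2C), coda /∅/ ok → phonotactically legal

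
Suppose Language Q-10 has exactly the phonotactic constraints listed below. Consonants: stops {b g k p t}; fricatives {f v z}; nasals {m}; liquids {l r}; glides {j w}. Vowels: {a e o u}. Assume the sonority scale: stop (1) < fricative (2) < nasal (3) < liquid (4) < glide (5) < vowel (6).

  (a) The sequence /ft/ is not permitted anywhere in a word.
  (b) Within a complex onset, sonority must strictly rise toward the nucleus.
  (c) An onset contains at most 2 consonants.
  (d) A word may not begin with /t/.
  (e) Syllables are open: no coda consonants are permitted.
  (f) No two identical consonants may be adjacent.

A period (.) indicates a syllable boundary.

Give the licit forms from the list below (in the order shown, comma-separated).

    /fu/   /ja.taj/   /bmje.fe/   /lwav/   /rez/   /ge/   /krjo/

/fu/, /ge/

/fu/ — σ1 onset /f/, coda /∅/ ok → licit
/ja.taj/ — violates constraint (e): syllable 2 coda /j/ has 1 consonant (> 0) → illicit
/bmje.fe/ — violates constraint (c): syllable 1 onset /bmj/ has 3 consonants (> 2) → illicit
/lwav/ — violates constraint (e): syllable 1 coda /v/ has 1 consonant (> 0) → illicit
/rez/ — violates constraint (e): syllable 1 coda /z/ has 1 consonant (> 0) → illicit
/ge/ — σ1 onset /g/, coda /∅/ ok → licit
/krjo/ — violates constraint (c): syllable 1 onset /krj/ has 3 consonants (> 2) → illicit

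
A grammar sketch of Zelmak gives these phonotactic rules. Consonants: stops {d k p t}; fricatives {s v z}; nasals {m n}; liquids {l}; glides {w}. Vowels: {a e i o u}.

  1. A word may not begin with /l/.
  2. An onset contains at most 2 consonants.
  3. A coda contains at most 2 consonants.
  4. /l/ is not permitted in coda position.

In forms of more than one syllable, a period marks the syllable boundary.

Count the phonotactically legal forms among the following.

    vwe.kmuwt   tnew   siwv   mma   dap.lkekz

5

vwe.kmuwt — σ1 onset /vw/ (2C), coda /∅/ ok; σ2 onset /km/ (2C), coda /wt/ (2C) ok → phonotactically legal
tnew — σ1 onset /tn/ (2C), coda /w/ ok → phonotactically legal
siwv — σ1 onset /s/, coda /wv/ (2C) ok → phonotactically legal
mma — σ1 onset /mm/ (2C), coda /∅/ ok → phonotactically legal
dap.lkekz — σ1 onset /d/, coda /p/ ok; σ2 onset /lk/ (2C), coda /kz/ (2C) ok → phonotactically legal
Phonotactically legal: vwe.kmuwt, tnew, siwv, mma, dap.lkekz → 5.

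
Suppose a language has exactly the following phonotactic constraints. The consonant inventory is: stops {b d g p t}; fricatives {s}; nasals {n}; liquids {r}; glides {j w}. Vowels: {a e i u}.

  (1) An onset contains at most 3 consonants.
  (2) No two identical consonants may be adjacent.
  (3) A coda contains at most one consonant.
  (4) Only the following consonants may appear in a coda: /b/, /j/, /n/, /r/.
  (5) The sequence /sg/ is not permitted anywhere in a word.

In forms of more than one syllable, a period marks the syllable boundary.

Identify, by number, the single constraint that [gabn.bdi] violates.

[gabn.bdi]: syllable 1 coda /bn/ has 2 consonants (> 1).
This is a violation of constraint 3: "A coda contains at most one consonant."
The remaining constraints (1, 2, 4, 5) are satisfied.

3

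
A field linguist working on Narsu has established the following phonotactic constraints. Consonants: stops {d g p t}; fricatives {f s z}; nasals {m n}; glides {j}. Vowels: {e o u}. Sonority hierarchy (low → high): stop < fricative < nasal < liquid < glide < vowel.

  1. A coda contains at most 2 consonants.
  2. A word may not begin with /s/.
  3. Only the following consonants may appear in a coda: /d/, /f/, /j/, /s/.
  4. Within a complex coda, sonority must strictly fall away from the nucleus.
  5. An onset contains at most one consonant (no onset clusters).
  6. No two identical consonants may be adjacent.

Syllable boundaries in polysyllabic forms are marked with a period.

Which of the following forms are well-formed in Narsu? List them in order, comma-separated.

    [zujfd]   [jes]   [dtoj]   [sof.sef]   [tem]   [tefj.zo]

[zujfd] — violates constraint 1: syllable 1 coda /jfd/ has 3 consonants (> 2) → ill-formed
[jes] — σ1 onset /j/, coda /s/ ok → well-formed
[dtoj] — violates constraint 5: syllable 1 onset /dt/ has 2 consonants (> 1) → ill-formed
[sof.sef] — violates constraint 2: word begins with /s/ → ill-formed
[tem] — violates constraint 3: syllable 1 coda contains /m/, which is not a licensed coda consonant → ill-formed
[tefj.zo] — violates constraint 4: syllable 1 coda /fj/: /f/ (fricative, 2) → /j/ (glide, 5) does not fall → ill-formed

[jes]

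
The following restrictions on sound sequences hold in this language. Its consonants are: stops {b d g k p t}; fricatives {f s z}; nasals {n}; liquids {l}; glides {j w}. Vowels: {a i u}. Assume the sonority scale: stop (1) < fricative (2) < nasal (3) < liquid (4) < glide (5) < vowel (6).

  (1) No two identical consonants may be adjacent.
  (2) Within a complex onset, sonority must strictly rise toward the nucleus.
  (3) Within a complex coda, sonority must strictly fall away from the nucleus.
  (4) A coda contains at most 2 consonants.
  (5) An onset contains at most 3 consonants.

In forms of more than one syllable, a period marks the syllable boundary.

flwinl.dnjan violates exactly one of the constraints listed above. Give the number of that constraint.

flwinl.dnjan: syllable 1 coda /nl/: /n/ (nasal, 3) → /l/ (liquid, 4) does not fall.
This is a violation of constraint 3: "Within a complex coda, sonority must strictly fall away from the nucleus."
The remaining constraints (1, 2, 4, 5) are satisfied.

3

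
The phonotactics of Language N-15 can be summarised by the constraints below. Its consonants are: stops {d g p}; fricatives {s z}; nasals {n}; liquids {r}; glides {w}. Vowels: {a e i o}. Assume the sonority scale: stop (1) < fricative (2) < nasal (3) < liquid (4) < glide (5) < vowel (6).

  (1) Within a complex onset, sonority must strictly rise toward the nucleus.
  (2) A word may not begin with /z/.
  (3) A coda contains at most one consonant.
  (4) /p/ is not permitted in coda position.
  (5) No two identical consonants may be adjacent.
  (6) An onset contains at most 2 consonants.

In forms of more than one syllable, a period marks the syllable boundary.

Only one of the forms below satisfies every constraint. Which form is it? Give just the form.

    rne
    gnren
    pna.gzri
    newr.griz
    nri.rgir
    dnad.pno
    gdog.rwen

rne — violates constraint 1: syllable 1 onset /rn/: /r/ (liquid, 4) → /n/ (nasal, 3) does not rise → phonotactically illegal
gnren — violates constraint 6: syllable 1 onset /gnr/ has 3 consonants (> 2) → phonotactically illegal
pna.gzri — violates constraint 6: syllable 2 onset /gzr/ has 3 consonants (> 2) → phonotactically illegal
newr.griz — violates constraint 3: syllable 1 coda /wr/ has 2 consonants (> 1) → phonotactically illegal
nri.rgir — violates constraint 1: syllable 2 onset /rg/: /r/ (liquid, 4) → /g/ (stop, 1) does not rise → phonotactically illegal
dnad.pno — σ1 onset /dn/ (1→3 rises), coda /d/ ok; σ2 onset /pn/ (1→3 rises), coda /∅/ ok → phonotactically legal
gdog.rwen — violates constraint 1: syllable 1 onset /gd/: /g/ (stop, 1) → /d/ (stop, 1) does not rise → phonotactically illegal

dnad.pno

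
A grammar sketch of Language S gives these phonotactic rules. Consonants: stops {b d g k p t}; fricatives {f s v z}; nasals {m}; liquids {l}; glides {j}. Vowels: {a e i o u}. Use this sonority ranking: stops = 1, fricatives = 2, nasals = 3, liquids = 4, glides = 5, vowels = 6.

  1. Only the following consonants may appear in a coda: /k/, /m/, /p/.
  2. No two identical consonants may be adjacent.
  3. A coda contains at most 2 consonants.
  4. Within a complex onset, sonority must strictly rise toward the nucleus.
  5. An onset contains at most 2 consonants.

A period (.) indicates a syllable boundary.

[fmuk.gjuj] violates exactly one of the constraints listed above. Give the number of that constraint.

[fmuk.gjuj]: syllable 2 coda contains /j/, which is not a licensed coda consonant.
This is a violation of constraint 1: "Only the following consonants may appear in a coda: /k/, /m/, /p/."
The remaining constraints (2, 3, 4, 5) are satisfied.

1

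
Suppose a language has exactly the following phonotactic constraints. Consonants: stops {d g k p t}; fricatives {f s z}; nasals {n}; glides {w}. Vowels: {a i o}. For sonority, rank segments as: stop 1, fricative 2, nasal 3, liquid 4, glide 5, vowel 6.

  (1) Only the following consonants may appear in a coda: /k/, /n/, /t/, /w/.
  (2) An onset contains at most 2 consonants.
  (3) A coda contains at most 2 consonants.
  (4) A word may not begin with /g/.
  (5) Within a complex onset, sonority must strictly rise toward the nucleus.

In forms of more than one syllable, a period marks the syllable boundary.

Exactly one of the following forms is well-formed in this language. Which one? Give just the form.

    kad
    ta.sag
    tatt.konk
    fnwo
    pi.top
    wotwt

tatt.konk

kad — violates constraint 1: syllable 1 coda contains /d/, which is not a licensed coda consonant → ill-formed
ta.sag — violates constraint 1: syllable 2 coda contains /g/, which is not a licensed coda consonant → ill-formed
tatt.konk — σ1 onset /t/, coda /tt/ (2C) ok; σ2 onset /k/, coda /nk/ (2C) ok → well-formed
fnwo — violates constraint 2: syllable 1 onset /fnw/ has 3 consonants (> 2) → ill-formed
pi.top — violates constraint 1: syllable 2 coda contains /p/, which is not a licensed coda consonant → ill-formed
wotwt — violates constraint 3: syllable 1 coda /twt/ has 3 consonants (> 2) → ill-formed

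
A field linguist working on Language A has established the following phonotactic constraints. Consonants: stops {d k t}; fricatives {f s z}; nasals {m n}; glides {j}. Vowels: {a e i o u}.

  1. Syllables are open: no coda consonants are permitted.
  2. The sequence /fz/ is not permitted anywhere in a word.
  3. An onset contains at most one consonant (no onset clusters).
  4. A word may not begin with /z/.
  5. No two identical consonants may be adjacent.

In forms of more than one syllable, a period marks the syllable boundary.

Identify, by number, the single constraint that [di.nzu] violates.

[di.nzu]: syllable 2 onset /nz/ has 2 consonants (> 1).
This is a violation of constraint 3: "An onset contains at most one consonant (no onset clusters)."
The remaining constraints (1, 2, 4, 5) are satisfied.

3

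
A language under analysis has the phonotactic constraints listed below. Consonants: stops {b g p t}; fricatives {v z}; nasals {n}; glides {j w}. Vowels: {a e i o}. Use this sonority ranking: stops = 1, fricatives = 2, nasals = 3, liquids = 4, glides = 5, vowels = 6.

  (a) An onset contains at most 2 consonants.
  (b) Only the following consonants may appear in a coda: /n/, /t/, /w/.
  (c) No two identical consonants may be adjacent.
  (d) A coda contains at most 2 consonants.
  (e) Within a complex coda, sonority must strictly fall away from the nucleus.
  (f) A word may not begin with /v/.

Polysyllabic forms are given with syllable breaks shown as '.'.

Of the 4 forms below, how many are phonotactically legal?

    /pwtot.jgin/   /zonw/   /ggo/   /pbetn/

/pwtot.jgin/ — violates constraint (a): syllable 1 onset /pwt/ has 3 consonants (> 2) → phonotactically illegal
/zonw/ — violates constraint (e): syllable 1 coda /nw/: /n/ (nasal, 3) → /w/ (glide, 5) does not fall → phonotactically illegal
/ggo/ — violates constraint (c): adjacent identical consonants /gg/ → phonotactically illegal
/pbetn/ — violates constraint (e): syllable 1 coda /tn/: /t/ (stop, 1) → /n/ (nasal, 3) does not fall → phonotactically illegal
No form is phonotactically legal → 0.

0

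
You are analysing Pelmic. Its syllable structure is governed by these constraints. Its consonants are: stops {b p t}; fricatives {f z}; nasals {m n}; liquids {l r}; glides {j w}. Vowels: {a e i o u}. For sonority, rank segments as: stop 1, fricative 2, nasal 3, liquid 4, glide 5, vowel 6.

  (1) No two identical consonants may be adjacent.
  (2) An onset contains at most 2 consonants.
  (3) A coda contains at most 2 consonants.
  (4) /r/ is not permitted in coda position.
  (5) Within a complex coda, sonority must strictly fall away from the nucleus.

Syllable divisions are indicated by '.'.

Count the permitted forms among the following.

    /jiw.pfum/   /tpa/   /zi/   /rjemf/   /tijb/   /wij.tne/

/jiw.pfum/ — σ1 onset /j/, coda /w/ ok; σ2 onset /pf/ (2C), coda /m/ ok → permitted
/tpa/ — σ1 onset /tp/ (2C), coda /∅/ ok → permitted
/zi/ — σ1 onset /z/, coda /∅/ ok → permitted
/rjemf/ — σ1 onset /rj/ (2C), coda /mf/ (3→2 falls) ok → permitted
/tijb/ — σ1 onset /t/, coda /jb/ (5→1 falls) ok → permitted
/wij.tne/ — σ1 onset /w/, coda /j/ ok; σ2 onset /tn/ (2C), coda /∅/ ok → permitted
Permitted: /jiw.pfum/, /tpa/, /zi/, /rjemf/, /tijb/, /wij.tne/ → 6.

6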